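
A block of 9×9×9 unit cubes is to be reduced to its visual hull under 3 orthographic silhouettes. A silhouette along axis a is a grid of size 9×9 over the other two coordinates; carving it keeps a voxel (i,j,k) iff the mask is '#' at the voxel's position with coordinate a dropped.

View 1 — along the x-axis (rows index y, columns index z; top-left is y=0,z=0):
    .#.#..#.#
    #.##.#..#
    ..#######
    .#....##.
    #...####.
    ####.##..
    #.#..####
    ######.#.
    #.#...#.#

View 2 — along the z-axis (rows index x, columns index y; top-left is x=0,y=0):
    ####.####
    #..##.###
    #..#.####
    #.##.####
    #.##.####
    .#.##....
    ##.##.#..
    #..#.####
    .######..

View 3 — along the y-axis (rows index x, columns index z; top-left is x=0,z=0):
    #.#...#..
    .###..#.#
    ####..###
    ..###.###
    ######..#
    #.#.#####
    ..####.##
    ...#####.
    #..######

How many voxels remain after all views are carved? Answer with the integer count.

voxel count = 177

start: 9×9×9 = 729 voxels
step 1: project along x, AND mask (47/81) → |grid| = 423
step 2: project along z, AND mask (54/81) → |grid| = 273
step 3: project along y, AND mask (53/81) → |grid| = 177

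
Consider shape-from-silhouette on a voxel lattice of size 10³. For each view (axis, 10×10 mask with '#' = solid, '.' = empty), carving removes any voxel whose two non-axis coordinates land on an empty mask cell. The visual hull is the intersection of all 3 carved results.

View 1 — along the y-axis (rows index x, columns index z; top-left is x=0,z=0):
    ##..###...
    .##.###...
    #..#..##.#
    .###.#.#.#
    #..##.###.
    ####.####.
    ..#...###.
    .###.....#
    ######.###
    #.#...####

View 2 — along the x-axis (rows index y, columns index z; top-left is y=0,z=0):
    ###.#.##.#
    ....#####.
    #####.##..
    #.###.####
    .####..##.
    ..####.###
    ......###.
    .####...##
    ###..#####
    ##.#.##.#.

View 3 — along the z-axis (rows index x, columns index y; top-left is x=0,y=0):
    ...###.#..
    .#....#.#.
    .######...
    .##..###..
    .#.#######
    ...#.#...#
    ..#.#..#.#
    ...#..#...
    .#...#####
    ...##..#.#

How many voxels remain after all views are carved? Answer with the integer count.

voxel count = 159

full grid |V| = 1000
after view 1 [y-axis, 58 of 100 cells solid] → remaining = 580
after view 2 [x-axis, 63 of 100 cells solid] → remaining = 369
after view 3 [z-axis, 45 of 100 cells solid] → remaining = 159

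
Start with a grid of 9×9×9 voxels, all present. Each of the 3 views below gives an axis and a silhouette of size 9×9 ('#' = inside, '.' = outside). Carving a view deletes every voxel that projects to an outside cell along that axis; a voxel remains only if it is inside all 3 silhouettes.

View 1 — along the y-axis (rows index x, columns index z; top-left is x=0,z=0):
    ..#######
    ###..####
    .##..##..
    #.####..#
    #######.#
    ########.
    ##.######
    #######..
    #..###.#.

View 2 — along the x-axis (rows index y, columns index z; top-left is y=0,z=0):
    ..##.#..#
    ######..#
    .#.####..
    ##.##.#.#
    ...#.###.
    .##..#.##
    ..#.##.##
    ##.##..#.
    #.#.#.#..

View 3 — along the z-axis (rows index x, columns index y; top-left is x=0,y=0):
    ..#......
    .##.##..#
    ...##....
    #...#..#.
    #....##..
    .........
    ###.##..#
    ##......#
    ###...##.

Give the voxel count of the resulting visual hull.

remaining voxels: 102

start: 9×9×9 = 729 voxels
carve view 1 (along y, XZ-mask fill 60/81): 540 voxels remain
carve view 2 (along x, YZ-mask fill 45/81): 304 voxels remain
carve view 3 (along z, XY-mask fill 28/81): 102 voxels remain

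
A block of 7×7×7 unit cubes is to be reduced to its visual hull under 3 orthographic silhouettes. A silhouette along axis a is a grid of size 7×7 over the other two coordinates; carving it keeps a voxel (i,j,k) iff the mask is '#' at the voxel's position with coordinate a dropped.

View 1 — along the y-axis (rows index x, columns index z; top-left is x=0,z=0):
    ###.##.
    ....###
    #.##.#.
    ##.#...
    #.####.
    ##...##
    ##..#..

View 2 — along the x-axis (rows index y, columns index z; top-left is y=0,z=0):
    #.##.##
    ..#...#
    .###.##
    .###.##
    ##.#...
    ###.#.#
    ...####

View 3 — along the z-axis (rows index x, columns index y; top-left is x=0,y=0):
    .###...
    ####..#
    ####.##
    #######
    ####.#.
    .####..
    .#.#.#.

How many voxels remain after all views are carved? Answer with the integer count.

full grid |V| = 343
V1 y: intersect with XZ mask (27 set) -- 189 left
V2 x: intersect with YZ mask (29 set) -- 104 left
V3 z: intersect with XY mask (33 set) -- 71 left

remaining voxels: 71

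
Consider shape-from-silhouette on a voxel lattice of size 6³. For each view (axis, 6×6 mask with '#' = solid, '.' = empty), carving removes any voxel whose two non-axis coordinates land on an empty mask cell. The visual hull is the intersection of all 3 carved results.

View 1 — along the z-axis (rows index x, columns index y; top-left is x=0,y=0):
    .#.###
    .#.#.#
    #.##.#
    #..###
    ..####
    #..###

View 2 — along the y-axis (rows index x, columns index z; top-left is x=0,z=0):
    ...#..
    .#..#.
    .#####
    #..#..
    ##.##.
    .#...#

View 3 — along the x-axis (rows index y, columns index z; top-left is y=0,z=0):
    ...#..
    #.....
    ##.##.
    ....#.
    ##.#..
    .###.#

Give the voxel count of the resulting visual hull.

|visual hull| = 30

initial block: 6^3 = 216
[1] z-view keeps 23 columns → grid now 138
[2] y-view keeps 16 columns → grid now 62
[3] x-view keeps 14 columns → grid now 30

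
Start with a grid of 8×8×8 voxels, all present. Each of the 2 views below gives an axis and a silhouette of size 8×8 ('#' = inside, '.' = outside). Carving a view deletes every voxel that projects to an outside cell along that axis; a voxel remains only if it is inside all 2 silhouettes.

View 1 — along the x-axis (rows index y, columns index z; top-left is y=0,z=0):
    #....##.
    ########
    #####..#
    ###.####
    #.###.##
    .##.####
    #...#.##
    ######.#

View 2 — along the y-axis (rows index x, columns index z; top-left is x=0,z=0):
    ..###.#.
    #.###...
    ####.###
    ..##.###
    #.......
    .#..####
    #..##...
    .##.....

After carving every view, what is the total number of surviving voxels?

full grid |V| = 512
V1 x: intersect with YZ mask (47 set) -- 376 left
V2 y: intersect with XZ mask (31 set) -- 181 left

|visual hull| = 181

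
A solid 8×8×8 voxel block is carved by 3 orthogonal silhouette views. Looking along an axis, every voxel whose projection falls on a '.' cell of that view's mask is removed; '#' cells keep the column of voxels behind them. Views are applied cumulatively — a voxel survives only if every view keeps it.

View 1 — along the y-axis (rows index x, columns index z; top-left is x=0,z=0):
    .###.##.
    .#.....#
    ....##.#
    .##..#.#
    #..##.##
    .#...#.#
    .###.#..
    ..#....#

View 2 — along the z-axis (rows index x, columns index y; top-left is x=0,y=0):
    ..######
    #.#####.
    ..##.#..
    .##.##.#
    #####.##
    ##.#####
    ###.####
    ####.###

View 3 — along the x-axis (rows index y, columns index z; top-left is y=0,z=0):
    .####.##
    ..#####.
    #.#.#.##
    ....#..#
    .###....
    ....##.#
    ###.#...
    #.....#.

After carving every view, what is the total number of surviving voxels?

remaining voxels: 78

full grid |V| = 512
  1. axis=1 (XZ plane), |mask|=28  ⇒  voxels=224
  2. axis=2 (XY plane), |mask|=48  ⇒  voxels=169
  3. axis=0 (YZ plane), |mask|=30  ⇒  voxels=78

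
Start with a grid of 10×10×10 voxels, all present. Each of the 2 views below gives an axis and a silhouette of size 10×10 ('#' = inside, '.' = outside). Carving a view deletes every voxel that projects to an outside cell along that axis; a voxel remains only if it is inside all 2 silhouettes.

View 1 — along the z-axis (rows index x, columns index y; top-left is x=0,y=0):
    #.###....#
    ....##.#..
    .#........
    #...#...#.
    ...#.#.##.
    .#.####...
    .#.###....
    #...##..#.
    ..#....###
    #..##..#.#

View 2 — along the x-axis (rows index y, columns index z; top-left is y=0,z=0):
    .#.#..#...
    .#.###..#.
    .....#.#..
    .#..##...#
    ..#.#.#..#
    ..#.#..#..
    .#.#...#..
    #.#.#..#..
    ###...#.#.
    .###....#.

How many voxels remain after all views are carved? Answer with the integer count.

full grid |V| = 1000
carve view 1 (along z, XY-mask fill 38/100): 380 voxels remain
carve view 2 (along x, YZ-mask fill 37/100): 145 voxels remain

remaining voxels: 145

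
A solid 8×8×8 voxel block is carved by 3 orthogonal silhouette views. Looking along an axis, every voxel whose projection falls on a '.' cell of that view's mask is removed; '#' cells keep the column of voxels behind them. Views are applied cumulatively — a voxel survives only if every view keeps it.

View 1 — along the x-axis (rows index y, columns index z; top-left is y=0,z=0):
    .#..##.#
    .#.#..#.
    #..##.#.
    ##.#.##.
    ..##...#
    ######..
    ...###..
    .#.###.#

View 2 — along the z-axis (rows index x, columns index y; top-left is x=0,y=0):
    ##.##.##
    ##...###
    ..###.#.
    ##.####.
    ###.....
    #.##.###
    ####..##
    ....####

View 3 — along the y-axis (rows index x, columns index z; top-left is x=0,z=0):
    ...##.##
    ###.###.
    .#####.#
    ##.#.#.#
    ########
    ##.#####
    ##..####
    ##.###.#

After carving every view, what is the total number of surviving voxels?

before carving: 512 voxels (8×8×8)
  1. axis=0 (YZ plane), |mask|=33  ⇒  voxels=264
  2. axis=2 (XY plane), |mask|=40  ⇒  voxels=162
  3. axis=1 (XZ plane), |mask|=48  ⇒  voxels=127

voxel count = 127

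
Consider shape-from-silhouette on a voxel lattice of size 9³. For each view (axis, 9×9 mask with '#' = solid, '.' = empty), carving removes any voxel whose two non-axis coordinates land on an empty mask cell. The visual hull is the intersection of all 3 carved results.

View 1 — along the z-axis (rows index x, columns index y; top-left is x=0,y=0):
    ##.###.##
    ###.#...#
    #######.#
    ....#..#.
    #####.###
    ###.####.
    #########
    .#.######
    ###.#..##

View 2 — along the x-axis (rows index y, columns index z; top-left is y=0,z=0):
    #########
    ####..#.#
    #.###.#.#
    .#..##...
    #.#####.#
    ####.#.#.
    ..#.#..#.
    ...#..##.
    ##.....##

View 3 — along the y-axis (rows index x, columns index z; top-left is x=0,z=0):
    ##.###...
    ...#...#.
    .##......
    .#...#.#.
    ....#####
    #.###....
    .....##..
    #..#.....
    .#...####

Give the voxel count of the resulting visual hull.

initial block: 9^3 = 729
V1 z: intersect with XY mask (59 set) -- 531 left
V2 x: intersect with YZ mask (47 set) -- 319 left
V3 y: intersect with XZ mask (30 set) -- 119 left

voxel count = 119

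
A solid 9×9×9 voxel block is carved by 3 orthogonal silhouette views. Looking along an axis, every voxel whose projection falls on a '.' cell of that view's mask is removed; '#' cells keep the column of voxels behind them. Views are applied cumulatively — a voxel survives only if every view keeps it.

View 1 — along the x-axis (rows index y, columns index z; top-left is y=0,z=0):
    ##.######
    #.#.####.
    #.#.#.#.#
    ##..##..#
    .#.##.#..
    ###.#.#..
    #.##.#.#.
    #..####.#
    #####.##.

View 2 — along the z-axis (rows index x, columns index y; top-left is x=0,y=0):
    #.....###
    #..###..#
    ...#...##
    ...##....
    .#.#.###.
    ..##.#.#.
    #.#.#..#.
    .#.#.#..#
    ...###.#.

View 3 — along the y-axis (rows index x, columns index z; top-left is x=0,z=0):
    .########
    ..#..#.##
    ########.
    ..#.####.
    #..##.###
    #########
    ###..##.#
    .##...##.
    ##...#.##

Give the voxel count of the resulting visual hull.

full grid |V| = 729
carve view 1 (along x, YZ-mask fill 51/81): 459 voxels remain
carve view 2 (along z, XY-mask fill 35/81): 196 voxels remain
carve view 3 (along y, XZ-mask fill 55/81): 125 voxels remain

|visual hull| = 125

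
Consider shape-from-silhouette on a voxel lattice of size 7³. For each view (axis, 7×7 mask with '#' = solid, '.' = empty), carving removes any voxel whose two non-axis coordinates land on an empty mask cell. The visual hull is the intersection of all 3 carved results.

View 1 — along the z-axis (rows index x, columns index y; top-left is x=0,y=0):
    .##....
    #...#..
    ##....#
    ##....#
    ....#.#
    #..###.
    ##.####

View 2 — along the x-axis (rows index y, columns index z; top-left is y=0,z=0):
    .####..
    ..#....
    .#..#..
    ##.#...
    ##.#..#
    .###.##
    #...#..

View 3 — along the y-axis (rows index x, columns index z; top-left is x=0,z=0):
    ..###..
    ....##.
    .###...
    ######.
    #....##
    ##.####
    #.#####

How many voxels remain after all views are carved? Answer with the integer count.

full grid |V| = 343
[1] z-view keeps 22 columns → grid now 154
[2] x-view keeps 21 columns → grid now 66
[3] y-view keeps 29 columns → grid now 46

46 voxels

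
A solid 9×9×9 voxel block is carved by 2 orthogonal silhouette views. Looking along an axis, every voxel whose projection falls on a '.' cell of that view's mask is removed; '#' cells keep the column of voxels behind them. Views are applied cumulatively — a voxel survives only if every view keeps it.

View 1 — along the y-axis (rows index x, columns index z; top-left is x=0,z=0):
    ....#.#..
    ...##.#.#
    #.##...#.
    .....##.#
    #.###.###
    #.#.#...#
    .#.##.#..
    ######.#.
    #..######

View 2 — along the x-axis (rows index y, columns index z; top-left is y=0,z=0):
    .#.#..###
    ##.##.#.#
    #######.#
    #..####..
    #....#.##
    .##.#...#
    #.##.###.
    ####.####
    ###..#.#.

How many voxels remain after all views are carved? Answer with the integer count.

voxel count = 235

before carving: 729 voxels (9×9×9)
  1. axis=1 (XZ plane), |mask|=42  ⇒  voxels=378
  2. axis=0 (YZ plane), |mask|=51  ⇒  voxels=235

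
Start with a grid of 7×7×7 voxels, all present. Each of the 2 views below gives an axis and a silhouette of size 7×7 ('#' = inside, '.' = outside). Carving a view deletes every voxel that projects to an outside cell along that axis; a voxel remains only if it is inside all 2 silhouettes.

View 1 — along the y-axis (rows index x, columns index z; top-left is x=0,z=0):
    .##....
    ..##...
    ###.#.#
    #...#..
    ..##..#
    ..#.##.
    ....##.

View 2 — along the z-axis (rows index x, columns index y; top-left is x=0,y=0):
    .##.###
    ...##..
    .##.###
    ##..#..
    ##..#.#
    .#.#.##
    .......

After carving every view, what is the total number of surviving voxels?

full grid |V| = 343
[1] y-view keeps 19 columns → grid now 133
[2] z-view keeps 23 columns → grid now 69

voxel count = 69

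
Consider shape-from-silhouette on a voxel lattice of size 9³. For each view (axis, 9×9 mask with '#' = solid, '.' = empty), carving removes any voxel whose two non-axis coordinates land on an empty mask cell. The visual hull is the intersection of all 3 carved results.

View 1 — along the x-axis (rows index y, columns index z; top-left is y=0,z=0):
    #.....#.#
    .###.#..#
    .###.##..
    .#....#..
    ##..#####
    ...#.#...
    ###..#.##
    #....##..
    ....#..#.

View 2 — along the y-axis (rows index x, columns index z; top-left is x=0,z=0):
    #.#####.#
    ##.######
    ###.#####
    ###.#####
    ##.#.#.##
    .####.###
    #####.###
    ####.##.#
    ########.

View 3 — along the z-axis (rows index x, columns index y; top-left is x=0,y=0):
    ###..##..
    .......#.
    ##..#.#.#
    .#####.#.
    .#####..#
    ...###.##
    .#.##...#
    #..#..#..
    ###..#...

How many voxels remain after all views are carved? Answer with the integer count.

127 voxels

start: 9×9×9 = 729 voxels
carve view 1 (along x, YZ-mask fill 35/81): 315 voxels remain
carve view 2 (along y, XZ-mask fill 67/81): 263 voxels remain
carve view 3 (along z, XY-mask fill 39/81): 127 voxels remain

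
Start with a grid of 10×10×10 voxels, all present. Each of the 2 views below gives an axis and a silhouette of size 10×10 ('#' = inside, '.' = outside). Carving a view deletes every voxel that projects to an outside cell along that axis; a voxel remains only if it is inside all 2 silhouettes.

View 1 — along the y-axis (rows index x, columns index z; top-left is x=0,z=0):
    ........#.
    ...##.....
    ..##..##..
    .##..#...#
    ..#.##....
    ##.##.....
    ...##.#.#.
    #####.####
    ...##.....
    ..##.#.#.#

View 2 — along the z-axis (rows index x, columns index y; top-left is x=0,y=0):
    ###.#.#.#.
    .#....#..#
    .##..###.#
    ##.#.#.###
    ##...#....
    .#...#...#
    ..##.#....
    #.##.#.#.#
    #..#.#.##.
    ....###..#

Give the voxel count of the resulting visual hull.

initial block: 10^3 = 1000
  1. axis=1 (XZ plane), |mask|=38  ⇒  voxels=380
  2. axis=2 (XY plane), |mask|=46  ⇒  voxels=181

|visual hull| = 181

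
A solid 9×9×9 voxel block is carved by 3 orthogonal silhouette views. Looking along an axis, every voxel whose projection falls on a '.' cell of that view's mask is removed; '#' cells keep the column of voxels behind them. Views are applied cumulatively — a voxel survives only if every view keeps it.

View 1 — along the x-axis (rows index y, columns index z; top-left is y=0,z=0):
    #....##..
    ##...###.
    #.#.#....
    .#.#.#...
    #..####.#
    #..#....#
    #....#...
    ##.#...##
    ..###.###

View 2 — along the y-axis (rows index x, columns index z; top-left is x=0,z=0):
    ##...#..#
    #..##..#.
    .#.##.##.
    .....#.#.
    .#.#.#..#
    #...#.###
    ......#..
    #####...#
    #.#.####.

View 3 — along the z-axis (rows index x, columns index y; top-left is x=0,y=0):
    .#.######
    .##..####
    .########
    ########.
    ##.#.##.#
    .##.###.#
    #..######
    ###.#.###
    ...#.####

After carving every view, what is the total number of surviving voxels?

112 voxels

full grid |V| = 729
  1. axis=0 (YZ plane), |mask|=36  ⇒  voxels=324
  2. axis=1 (XZ plane), |mask|=37  ⇒  voxels=153
  3. axis=2 (XY plane), |mask|=60  ⇒  voxels=112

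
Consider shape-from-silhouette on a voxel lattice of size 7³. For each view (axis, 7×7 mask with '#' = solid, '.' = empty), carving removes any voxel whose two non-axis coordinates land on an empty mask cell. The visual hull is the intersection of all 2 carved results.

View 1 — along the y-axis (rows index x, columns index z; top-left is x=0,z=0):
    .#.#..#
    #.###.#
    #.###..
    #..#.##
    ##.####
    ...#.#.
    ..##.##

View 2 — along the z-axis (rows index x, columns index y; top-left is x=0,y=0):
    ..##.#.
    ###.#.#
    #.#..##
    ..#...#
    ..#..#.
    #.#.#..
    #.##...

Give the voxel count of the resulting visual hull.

88 voxels

start: 7×7×7 = 343 voxels
after view 1 [y-axis, 28 of 49 cells solid] → remaining = 196
after view 2 [z-axis, 22 of 49 cells solid] → remaining = 88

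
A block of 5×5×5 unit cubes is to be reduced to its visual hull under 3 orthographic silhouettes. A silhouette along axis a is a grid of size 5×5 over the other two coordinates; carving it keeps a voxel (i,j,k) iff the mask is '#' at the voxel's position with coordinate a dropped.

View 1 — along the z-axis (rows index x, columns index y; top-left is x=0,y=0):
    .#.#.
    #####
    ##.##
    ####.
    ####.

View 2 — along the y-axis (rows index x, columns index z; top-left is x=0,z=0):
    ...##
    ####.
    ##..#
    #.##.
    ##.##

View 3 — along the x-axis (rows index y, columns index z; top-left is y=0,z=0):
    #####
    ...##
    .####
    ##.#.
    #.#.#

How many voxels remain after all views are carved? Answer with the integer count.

before carving: 125 voxels (5×5×5)
carve view 1 (along z, XY-mask fill 19/25): 95 voxels remain
carve view 2 (along y, XZ-mask fill 16/25): 64 voxels remain
carve view 3 (along x, YZ-mask fill 17/25): 44 voxels remain

44 voxels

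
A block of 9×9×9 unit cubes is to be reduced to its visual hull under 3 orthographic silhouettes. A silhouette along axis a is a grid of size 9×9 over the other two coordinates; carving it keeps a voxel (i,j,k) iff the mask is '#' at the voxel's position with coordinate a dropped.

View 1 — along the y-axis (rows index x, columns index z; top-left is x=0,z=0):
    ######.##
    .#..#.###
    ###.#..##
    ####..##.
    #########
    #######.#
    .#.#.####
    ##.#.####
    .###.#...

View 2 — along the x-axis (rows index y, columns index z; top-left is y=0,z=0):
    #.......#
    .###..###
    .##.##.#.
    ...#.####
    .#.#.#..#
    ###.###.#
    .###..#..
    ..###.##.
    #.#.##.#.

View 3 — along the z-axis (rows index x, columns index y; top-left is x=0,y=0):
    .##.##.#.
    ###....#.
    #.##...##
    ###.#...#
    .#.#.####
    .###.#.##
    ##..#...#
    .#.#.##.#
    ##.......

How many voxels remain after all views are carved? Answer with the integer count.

initial block: 9^3 = 729
carve view 1 (along y, XZ-mask fill 59/81): 531 voxels remain
carve view 2 (along x, YZ-mask fill 43/81): 284 voxels remain
carve view 3 (along z, XY-mask fill 42/81): 160 voxels remain

voxel count = 160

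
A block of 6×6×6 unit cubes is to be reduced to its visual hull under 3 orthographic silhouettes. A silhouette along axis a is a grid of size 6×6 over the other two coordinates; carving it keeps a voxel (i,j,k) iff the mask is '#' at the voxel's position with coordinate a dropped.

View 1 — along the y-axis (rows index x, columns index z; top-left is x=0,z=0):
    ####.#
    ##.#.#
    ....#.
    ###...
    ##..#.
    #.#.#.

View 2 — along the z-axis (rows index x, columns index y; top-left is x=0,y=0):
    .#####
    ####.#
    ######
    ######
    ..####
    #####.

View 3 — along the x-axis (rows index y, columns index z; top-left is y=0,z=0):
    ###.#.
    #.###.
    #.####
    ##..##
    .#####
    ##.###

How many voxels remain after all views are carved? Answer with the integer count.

|visual hull| = 74

initial block: 6^3 = 216
V1 y: intersect with XZ mask (19 set) -- 114 left
V2 z: intersect with XY mask (31 set) -- 96 left
V3 x: intersect with YZ mask (27 set) -- 74 left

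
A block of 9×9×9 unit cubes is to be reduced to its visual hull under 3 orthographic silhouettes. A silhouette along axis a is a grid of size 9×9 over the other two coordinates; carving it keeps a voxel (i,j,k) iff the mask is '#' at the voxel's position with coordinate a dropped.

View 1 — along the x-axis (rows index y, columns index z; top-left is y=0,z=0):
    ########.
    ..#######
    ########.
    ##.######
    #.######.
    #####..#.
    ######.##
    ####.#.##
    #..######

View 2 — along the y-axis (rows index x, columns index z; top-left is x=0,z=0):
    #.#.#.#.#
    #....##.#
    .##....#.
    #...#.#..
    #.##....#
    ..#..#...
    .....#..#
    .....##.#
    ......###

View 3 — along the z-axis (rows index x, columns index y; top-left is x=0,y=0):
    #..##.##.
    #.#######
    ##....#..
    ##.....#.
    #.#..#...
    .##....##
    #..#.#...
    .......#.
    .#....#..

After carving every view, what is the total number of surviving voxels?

|visual hull| = 83

start: 9×9×9 = 729 voxels
V1 x: intersect with YZ mask (66 set) -- 594 left
V2 y: intersect with XZ mask (29 set) -- 201 left
V3 z: intersect with XY mask (32 set) -- 83 left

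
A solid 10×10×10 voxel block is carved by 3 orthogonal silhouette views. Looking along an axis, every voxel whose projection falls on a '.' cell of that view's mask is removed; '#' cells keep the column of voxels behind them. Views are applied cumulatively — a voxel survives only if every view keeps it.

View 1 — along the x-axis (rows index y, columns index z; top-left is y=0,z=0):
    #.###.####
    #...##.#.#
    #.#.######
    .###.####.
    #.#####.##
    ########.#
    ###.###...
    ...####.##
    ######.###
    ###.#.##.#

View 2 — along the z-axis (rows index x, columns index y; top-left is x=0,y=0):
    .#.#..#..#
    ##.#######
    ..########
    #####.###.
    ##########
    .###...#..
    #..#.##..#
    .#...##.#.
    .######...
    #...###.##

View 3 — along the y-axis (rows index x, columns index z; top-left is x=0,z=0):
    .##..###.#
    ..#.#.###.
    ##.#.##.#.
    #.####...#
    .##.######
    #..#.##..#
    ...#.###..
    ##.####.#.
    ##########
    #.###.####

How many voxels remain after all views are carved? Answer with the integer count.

before carving: 1000 voxels (10×10×10)
step 1: project along x, AND mask (73/100) → |grid| = 730
step 2: project along z, AND mask (64/100) → |grid| = 462
step 3: project along y, AND mask (65/100) → |grid| = 312

312 voxels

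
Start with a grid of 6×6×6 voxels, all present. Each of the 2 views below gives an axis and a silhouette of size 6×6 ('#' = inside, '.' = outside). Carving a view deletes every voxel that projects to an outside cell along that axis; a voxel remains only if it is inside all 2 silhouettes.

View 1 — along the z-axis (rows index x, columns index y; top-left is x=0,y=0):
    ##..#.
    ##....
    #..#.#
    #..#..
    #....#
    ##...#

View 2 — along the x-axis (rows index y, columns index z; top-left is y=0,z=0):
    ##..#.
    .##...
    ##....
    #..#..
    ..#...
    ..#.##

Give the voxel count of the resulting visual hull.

38 voxels

initial block: 6^3 = 216
step 1: project along z, AND mask (15/36) → |grid| = 90
step 2: project along x, AND mask (13/36) → |grid| = 38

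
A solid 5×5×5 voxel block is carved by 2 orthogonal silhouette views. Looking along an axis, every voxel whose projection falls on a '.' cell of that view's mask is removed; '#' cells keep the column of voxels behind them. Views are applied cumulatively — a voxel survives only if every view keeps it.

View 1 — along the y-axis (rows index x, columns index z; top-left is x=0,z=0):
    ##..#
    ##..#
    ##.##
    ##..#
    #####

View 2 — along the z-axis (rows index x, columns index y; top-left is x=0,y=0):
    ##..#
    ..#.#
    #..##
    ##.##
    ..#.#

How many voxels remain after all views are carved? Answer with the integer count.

voxel count = 49

full grid |V| = 125
after view 1 [y-axis, 18 of 25 cells solid] → remaining = 90
after view 2 [z-axis, 14 of 25 cells solid] → remaining = 49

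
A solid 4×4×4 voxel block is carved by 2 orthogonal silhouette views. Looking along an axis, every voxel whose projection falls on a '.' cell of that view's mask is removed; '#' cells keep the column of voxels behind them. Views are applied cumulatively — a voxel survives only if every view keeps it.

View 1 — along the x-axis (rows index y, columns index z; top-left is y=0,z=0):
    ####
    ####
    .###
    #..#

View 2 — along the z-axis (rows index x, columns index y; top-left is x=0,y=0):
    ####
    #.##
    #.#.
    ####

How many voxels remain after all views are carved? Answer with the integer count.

before carving: 64 voxels (4×4×4)
V1 x: intersect with YZ mask (13 set) -- 52 left
V2 z: intersect with XY mask (13 set) -- 42 left

|visual hull| = 42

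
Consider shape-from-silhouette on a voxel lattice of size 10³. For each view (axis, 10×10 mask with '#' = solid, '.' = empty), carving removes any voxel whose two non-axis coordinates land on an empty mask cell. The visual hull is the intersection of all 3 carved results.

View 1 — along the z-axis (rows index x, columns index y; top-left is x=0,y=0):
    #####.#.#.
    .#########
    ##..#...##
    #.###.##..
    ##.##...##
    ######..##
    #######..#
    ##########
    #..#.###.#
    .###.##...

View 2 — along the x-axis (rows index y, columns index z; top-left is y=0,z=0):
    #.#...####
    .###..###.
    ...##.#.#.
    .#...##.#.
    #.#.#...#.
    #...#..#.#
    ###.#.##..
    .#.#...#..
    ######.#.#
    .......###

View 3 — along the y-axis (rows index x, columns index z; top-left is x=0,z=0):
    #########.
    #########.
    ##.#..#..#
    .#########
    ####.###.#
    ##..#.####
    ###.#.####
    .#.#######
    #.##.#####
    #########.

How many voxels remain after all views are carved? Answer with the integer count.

start: 10×10×10 = 1000 voxels
[1] z-view keeps 70 columns → grid now 700
[2] x-view keeps 48 columns → grid now 339
[3] y-view keeps 80 columns → grid now 281

remaining voxels: 281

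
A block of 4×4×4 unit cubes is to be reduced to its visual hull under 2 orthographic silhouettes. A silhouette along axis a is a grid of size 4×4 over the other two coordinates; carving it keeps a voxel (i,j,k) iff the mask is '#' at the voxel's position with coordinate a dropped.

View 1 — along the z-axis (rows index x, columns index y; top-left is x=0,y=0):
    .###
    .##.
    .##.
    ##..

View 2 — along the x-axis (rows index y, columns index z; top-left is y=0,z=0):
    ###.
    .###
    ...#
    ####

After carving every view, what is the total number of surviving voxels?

22 voxels

before carving: 64 voxels (4×4×4)
carve view 1 (along z, XY-mask fill 9/16): 36 voxels remain
carve view 2 (along x, YZ-mask fill 11/16): 22 voxels remain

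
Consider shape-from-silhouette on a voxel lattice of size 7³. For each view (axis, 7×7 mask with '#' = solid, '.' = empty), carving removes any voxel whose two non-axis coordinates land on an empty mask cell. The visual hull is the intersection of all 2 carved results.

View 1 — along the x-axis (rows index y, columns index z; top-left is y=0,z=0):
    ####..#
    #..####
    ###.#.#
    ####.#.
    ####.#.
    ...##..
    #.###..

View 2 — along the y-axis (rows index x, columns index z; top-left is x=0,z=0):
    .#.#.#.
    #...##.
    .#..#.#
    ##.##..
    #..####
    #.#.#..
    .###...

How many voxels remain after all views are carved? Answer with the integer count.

voxel count = 109

full grid |V| = 343
carve view 1 (along x, YZ-mask fill 31/49): 217 voxels remain
carve view 2 (along y, XZ-mask fill 24/49): 109 voxels remain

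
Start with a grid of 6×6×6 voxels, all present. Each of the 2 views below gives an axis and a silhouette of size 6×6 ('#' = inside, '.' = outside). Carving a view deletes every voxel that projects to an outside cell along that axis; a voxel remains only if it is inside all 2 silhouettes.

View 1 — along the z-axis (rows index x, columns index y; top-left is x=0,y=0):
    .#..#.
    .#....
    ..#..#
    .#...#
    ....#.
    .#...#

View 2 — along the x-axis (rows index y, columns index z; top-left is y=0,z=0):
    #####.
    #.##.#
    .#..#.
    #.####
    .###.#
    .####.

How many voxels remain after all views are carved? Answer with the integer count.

remaining voxels: 38

before carving: 216 voxels (6×6×6)
after view 1 [z-axis, 10 of 36 cells solid] → remaining = 60
after view 2 [x-axis, 24 of 36 cells solid] → remaining = 38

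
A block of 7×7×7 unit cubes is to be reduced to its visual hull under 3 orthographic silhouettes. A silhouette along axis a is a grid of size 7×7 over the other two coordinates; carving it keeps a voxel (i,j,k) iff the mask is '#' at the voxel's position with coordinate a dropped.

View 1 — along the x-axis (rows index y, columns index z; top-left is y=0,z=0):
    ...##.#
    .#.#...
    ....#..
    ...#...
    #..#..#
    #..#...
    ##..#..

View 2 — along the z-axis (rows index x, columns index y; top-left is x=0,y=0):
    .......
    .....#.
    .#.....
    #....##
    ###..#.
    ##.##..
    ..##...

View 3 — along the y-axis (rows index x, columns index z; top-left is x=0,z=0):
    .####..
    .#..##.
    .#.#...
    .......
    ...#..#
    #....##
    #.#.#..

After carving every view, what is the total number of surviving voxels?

remaining voxels: 10

full grid |V| = 343
[1] x-view keeps 15 columns → grid now 105
[2] z-view keeps 15 columns → grid now 31
[3] y-view keeps 17 columns → grid now 10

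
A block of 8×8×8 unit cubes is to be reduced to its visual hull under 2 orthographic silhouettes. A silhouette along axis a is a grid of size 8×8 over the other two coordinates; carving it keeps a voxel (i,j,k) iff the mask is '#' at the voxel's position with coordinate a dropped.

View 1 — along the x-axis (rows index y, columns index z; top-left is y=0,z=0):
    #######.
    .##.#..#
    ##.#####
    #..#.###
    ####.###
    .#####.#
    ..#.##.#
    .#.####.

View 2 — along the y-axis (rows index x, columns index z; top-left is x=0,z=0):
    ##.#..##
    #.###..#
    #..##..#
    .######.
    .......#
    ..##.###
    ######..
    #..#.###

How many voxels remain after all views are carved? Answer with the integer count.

start: 8×8×8 = 512 voxels
[1] x-view keeps 45 columns → grid now 360
[2] y-view keeps 37 columns → grid now 208

208 voxels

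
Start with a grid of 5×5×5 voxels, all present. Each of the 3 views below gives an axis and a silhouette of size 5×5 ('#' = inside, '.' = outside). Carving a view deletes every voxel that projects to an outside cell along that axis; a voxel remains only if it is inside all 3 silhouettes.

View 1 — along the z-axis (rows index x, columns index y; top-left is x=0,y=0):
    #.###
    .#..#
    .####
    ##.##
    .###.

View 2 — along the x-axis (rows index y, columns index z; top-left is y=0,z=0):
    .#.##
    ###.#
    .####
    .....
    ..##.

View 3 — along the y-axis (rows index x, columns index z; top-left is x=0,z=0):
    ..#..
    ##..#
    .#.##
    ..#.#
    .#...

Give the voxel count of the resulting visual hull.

full grid |V| = 125
carve view 1 (along z, XY-mask fill 17/25): 85 voxels remain
carve view 2 (along x, YZ-mask fill 13/25): 42 voxels remain
carve view 3 (along y, XZ-mask fill 10/25): 17 voxels remain

remaining voxels: 17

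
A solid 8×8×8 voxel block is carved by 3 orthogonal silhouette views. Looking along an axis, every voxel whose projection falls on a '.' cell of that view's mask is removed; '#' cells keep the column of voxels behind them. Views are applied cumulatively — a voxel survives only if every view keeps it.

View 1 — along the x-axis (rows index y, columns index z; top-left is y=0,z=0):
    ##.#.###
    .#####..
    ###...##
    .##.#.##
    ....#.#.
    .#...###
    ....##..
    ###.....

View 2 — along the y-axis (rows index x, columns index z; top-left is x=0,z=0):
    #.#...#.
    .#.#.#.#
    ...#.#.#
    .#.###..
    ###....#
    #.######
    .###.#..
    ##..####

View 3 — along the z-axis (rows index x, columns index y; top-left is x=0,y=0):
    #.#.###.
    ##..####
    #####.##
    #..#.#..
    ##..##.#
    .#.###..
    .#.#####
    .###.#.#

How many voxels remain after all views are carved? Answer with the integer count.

full grid |V| = 512
after view 1 [x-axis, 32 of 64 cells solid] → remaining = 256
after view 2 [y-axis, 35 of 64 cells solid] → remaining = 139
after view 3 [z-axis, 41 of 64 cells solid] → remaining = 85

|visual hull| = 85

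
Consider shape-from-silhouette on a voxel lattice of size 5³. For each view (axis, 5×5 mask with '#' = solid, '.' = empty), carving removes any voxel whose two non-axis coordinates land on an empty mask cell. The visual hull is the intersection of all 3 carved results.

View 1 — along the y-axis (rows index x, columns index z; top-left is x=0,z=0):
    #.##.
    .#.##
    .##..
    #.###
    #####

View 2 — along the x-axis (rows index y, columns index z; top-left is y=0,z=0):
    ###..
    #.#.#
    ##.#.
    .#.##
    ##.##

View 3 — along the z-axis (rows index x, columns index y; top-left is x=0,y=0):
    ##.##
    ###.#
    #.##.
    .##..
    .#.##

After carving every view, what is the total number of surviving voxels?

full grid |V| = 125
  1. axis=1 (XZ plane), |mask|=17  ⇒  voxels=85
  2. axis=0 (YZ plane), |mask|=16  ⇒  voxels=53
  3. axis=2 (XY plane), |mask|=16  ⇒  voxels=33

remaining voxels: 33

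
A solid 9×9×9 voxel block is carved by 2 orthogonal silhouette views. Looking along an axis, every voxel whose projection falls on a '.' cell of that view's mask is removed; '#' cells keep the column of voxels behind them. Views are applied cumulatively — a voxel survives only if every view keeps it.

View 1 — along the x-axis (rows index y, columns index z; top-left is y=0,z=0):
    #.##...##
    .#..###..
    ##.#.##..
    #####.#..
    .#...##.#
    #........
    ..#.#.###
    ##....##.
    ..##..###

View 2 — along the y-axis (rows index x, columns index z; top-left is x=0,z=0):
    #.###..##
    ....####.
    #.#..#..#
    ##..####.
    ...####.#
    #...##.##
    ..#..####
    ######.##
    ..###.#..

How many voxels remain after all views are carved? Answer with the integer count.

start: 9×9×9 = 729 voxels
[1] x-view keeps 39 columns → grid now 351
[2] y-view keeps 47 columns → grid now 196

remaining voxels: 196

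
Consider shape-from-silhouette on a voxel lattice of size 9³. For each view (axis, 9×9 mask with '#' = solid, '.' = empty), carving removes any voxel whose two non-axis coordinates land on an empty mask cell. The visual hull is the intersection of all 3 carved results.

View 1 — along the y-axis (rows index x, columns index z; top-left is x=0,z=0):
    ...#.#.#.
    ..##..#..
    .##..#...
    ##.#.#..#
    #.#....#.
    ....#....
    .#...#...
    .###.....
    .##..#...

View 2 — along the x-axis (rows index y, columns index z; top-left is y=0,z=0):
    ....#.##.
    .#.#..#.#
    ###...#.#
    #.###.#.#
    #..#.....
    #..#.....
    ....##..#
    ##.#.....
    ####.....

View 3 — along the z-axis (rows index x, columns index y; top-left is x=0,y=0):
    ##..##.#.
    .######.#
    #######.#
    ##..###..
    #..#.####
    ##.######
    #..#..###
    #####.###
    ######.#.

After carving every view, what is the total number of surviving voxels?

start: 9×9×9 = 729 voxels
V1 y: intersect with XZ mask (26 set) -- 234 left
V2 x: intersect with YZ mask (32 set) -- 89 left
V3 z: intersect with XY mask (59 set) -- 62 left

62 voxels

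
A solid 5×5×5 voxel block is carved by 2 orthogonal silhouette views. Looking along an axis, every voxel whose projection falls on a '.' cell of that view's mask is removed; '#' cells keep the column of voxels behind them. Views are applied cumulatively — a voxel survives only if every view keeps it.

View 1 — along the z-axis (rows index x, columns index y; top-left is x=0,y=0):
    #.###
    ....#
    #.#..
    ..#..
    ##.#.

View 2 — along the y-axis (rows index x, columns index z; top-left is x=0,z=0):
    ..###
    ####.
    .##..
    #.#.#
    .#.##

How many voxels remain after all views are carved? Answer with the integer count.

|visual hull| = 32

start: 5×5×5 = 125 voxels
after view 1 [z-axis, 11 of 25 cells solid] → remaining = 55
after view 2 [y-axis, 15 of 25 cells solid] → remaining = 32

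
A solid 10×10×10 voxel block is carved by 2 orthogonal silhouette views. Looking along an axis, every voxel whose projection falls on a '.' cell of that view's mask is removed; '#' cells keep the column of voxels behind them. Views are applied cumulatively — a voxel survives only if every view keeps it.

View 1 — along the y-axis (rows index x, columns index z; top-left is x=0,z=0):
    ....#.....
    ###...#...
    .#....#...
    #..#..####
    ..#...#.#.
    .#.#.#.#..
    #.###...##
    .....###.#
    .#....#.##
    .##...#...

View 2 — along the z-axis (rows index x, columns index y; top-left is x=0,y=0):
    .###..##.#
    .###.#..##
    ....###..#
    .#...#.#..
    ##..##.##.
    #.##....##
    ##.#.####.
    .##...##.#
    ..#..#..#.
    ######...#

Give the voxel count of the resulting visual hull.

189 voxels

full grid |V| = 1000
V1 y: intersect with XZ mask (37 set) -- 370 left
V2 z: intersect with XY mask (52 set) -- 189 left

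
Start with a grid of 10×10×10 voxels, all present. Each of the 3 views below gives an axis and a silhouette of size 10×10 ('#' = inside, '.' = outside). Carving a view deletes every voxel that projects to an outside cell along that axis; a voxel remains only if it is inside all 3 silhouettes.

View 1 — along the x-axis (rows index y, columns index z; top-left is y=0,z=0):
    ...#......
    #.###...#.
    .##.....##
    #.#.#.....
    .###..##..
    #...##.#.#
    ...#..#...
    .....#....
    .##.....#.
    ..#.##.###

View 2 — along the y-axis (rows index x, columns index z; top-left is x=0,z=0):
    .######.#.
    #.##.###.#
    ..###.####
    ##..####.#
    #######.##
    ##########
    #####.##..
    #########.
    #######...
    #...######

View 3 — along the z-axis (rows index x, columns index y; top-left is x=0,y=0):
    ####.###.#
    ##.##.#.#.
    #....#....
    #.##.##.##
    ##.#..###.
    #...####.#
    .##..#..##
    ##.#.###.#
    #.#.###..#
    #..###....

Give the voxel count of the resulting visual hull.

start: 10×10×10 = 1000 voxels
[1] x-view keeps 35 columns → grid now 350
[2] y-view keeps 77 columns → grid now 268
[3] z-view keeps 57 columns → grid now 145

voxel count = 145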